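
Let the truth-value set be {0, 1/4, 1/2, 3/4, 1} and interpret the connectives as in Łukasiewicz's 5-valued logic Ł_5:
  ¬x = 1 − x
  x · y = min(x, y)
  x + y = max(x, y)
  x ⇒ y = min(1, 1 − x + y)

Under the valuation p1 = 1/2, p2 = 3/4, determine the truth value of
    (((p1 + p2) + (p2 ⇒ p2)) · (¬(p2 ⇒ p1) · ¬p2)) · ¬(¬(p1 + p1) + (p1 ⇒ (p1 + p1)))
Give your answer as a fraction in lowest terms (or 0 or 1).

0

p1 + p2 = 1/2 + 3/4 = 3/4
p2 ⇒ p2 = 3/4 ⇒ 3/4 = 1
(p1 + p2) + (p2 ⇒ p2) = 3/4 + 1 = 1
p2 ⇒ p1 = 3/4 ⇒ 1/2 = 3/4
¬(p2 ⇒ p1) = ¬3/4 = 1/4
¬p2 = ¬3/4 = 1/4
¬(p2 ⇒ p1) · ¬p2 = 1/4 · 1/4 = 1/4
((p1 + p2) + (p2 ⇒ p2)) · (¬(p2 ⇒ p1) · ¬p2) = 1 · 1/4 = 1/4
p1 + p1 = 1/2 + 1/2 = 1/2
¬(p1 + p1) = ¬1/2 = 1/2
p1 + p1 = 1/2 + 1/2 = 1/2
p1 ⇒ (p1 + p1) = 1/2 ⇒ 1/2 = 1
¬(p1 + p1) + (p1 ⇒ (p1 + p1)) = 1/2 + 1 = 1
¬(¬(p1 + p1) + (p1 ⇒ (p1 + p1))) = ¬1 = 0
(((p1 + p2) + (p2 ⇒ p2)) · (¬(p2 ⇒ p1) · ¬p2)) · ¬(¬(p1 + p1) + (p1 ⇒ (p1 + p1))) = 1/4 · 0 = 0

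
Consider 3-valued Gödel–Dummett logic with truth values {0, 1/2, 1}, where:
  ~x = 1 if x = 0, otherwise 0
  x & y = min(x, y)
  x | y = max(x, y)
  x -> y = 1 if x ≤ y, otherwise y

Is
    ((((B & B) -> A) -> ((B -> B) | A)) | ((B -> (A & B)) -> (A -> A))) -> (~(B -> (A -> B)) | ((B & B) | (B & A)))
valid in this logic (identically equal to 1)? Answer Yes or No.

Counterexample: take A = 0, B = 0.
B & B = 0 & 0 = 0
(B & B) -> A = 0 -> 0 = 1
B -> B = 0 -> 0 = 1
(B -> B) | A = 1 | 0 = 1
((B & B) -> A) -> ((B -> B) | A) = 1 -> 1 = 1
A & B = 0 & 0 = 0
B -> (A & B) = 0 -> 0 = 1
A -> A = 0 -> 0 = 1
(B -> (A & B)) -> (A -> A) = 1 -> 1 = 1
(((B & B) -> A) -> ((B -> B) | A)) | ((B -> (A & B)) -> (A -> A)) = 1 | 1 = 1
A -> B = 0 -> 0 = 1
B -> (A -> B) = 0 -> 1 = 1
~(B -> (A -> B)) = ~1 = 0
B & B = 0 & 0 = 0
B & A = 0 & 0 = 0
(B & B) | (B & A) = 0 | 0 = 0
~(B -> (A -> B)) | ((B & B) | (B & A)) = 0 | 0 = 0
((((B & B) -> A) -> ((B -> B) | A)) | ((B -> (A & B)) -> (A -> A))) -> (~(B -> (A -> B)) | ((B & B) | (B & A))) = 1 -> 0 = 0
This gives 0 ≠ 1.

No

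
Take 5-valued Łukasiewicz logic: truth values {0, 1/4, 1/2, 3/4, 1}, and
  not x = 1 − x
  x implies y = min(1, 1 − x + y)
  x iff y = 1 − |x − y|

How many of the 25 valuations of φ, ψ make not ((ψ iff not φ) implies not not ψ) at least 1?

1

value 1: 1 assignment (counts)
value 3/4: 2 assignments
value 1/2: 4 assignments
value 1/4: 5 assignments
value 0: 13 assignments
So 1 of the 25 assignments meets the threshold.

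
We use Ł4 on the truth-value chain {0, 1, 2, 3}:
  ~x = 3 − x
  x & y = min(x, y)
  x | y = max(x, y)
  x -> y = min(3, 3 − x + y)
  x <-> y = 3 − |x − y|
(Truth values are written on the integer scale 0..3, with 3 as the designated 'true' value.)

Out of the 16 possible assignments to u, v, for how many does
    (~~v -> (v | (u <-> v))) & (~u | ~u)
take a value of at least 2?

8

u = 0, v = 0 ↦ 3  ≥
u = 0, v = 1 ↦ 3  ≥
u = 0, v = 2 ↦ 3  ≥
u = 0, v = 3 ↦ 3  ≥
u = 1, v = 0 ↦ 2  ≥
u = 1, v = 1 ↦ 2  ≥
u = 1, v = 2 ↦ 2  ≥
u = 1, v = 3 ↦ 2  ≥
u = 2, v = 0 ↦ 1  <
u = 2, v = 1 ↦ 1  <
u = 2, v = 2 ↦ 1  <
u = 2, v = 3 ↦ 1  <
u = 3, v = 0 ↦ 0  <
u = 3, v = 1 ↦ 0  <
u = 3, v = 2 ↦ 0  <
u = 3, v = 3 ↦ 0  <
So 8 of the 16 assignments meet the threshold.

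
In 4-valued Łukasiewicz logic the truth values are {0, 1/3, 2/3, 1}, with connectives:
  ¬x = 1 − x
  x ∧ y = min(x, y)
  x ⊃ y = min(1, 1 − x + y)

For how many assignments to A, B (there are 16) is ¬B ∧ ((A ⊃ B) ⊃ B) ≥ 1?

1

A = 0, B = 0 ↦ 0  <
A = 0, B = 1/3 ↦ 1/3  <
A = 0, B = 2/3 ↦ 1/3  <
A = 0, B = 1 ↦ 0  <
A = 1/3, B = 0 ↦ 1/3  <
A = 1/3, B = 1/3 ↦ 1/3  <
A = 1/3, B = 2/3 ↦ 1/3  <
A = 1/3, B = 1 ↦ 0  <
A = 2/3, B = 0 ↦ 2/3  <
A = 2/3, B = 1/3 ↦ 2/3  <
A = 2/3, B = 2/3 ↦ 1/3  <
A = 2/3, B = 1 ↦ 0  <
A = 1, B = 0 ↦ 1  ≥
A = 1, B = 1/3 ↦ 2/3  <
A = 1, B = 2/3 ↦ 1/3  <
A = 1, B = 1 ↦ 0  <
So 1 of the 16 assignments meets the threshold.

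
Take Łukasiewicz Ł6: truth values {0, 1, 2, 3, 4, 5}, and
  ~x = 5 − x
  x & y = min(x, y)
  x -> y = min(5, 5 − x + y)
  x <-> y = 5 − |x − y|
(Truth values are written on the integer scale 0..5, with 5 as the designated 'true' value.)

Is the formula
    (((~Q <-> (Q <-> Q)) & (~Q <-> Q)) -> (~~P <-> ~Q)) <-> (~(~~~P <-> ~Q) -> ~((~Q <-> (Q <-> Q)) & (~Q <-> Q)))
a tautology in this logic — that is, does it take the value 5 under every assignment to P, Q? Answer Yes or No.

No

Counterexample: take P = 0, Q = 1.
~Q = ~1 = 4
Q <-> Q = 1 <-> 1 = 5
~Q <-> (Q <-> Q) = 4 <-> 5 = 4
~Q = ~1 = 4
~Q <-> Q = 4 <-> 1 = 2
(~Q <-> (Q <-> Q)) & (~Q <-> Q) = 4 & 2 = 2
~P = ~0 = 5
~~P = ~5 = 0
~Q = ~1 = 4
~~P <-> ~Q = 0 <-> 4 = 1
((~Q <-> (Q <-> Q)) & (~Q <-> Q)) -> (~~P <-> ~Q) = 2 -> 1 = 4
~P = ~0 = 5
~~P = ~5 = 0
~~~P = ~0 = 5
~Q = ~1 = 4
~~~P <-> ~Q = 5 <-> 4 = 4
~(~~~P <-> ~Q) = ~4 = 1
~Q = ~1 = 4
Q <-> Q = 1 <-> 1 = 5
~Q <-> (Q <-> Q) = 4 <-> 5 = 4
~Q = ~1 = 4
~Q <-> Q = 4 <-> 1 = 2
(~Q <-> (Q <-> Q)) & (~Q <-> Q) = 4 & 2 = 2
~((~Q <-> (Q <-> Q)) & (~Q <-> Q)) = ~2 = 3
~(~~~P <-> ~Q) -> ~((~Q <-> (Q <-> Q)) & (~Q <-> Q)) = 1 -> 3 = 5
(((~Q <-> (Q <-> Q)) & (~Q <-> Q)) -> (~~P <-> ~Q)) <-> (~(~~~P <-> ~Q) -> ~((~Q <-> (Q <-> Q)) & (~Q <-> Q))) = 4 <-> 5 = 4
This gives 4 ≠ 5.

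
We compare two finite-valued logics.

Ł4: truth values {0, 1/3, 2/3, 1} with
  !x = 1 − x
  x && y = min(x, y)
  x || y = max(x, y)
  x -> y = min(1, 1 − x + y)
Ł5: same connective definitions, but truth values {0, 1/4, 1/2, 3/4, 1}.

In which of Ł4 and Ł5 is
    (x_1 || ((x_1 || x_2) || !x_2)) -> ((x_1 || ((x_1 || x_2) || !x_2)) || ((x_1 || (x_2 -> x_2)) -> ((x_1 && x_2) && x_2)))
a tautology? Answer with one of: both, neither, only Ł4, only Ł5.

In Ł4: every assignment gives 1 — tautology.
In Ł5: every assignment gives 1 — tautology.

both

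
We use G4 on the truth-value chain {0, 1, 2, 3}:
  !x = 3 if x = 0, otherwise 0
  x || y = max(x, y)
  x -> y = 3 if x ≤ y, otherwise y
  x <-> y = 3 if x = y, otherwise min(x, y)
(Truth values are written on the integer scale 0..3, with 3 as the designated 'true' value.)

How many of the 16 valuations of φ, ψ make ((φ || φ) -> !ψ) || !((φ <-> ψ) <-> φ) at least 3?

7

φ = 0, ψ = 0 ↦ 3  ≥
φ = 0, ψ = 1 ↦ 3  ≥
φ = 0, ψ = 2 ↦ 3  ≥
φ = 0, ψ = 3 ↦ 3  ≥
φ = 1, ψ = 0 ↦ 3  ≥
φ = 1, ψ = 1 ↦ 0  <
φ = 1, ψ = 2 ↦ 0  <
φ = 1, ψ = 3 ↦ 0  <
φ = 2, ψ = 0 ↦ 3  ≥
φ = 2, ψ = 1 ↦ 0  <
φ = 2, ψ = 2 ↦ 0  <
φ = 2, ψ = 3 ↦ 0  <
φ = 3, ψ = 0 ↦ 3  ≥
φ = 3, ψ = 1 ↦ 0  <
φ = 3, ψ = 2 ↦ 0  <
φ = 3, ψ = 3 ↦ 0  <
So 7 of the 16 assignments meet the threshold.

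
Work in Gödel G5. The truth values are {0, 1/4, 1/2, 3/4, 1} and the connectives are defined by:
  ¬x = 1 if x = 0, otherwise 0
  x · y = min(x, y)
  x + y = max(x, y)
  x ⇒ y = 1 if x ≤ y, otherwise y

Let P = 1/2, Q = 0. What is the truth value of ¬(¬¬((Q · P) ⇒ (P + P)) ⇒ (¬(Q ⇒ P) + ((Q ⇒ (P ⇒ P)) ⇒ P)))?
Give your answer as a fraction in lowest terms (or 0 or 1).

Q · P = 0 · 1/2 = 0
P + P = 1/2 + 1/2 = 1/2
(Q · P) ⇒ (P + P) = 0 ⇒ 1/2 = 1
¬((Q · P) ⇒ (P + P)) = ¬1 = 0
¬¬((Q · P) ⇒ (P + P)) = ¬0 = 1
Q ⇒ P = 0 ⇒ 1/2 = 1
¬(Q ⇒ P) = ¬1 = 0
P ⇒ P = 1/2 ⇒ 1/2 = 1
Q ⇒ (P ⇒ P) = 0 ⇒ 1 = 1
(Q ⇒ (P ⇒ P)) ⇒ P = 1 ⇒ 1/2 = 1/2
¬(Q ⇒ P) + ((Q ⇒ (P ⇒ P)) ⇒ P) = 0 + 1/2 = 1/2
¬¬((Q · P) ⇒ (P + P)) ⇒ (¬(Q ⇒ P) + ((Q ⇒ (P ⇒ P)) ⇒ P)) = 1 ⇒ 1/2 = 1/2
¬(¬¬((Q · P) ⇒ (P + P)) ⇒ (¬(Q ⇒ P) + ((Q ⇒ (P ⇒ P)) ⇒ P))) = ¬1/2 = 0

0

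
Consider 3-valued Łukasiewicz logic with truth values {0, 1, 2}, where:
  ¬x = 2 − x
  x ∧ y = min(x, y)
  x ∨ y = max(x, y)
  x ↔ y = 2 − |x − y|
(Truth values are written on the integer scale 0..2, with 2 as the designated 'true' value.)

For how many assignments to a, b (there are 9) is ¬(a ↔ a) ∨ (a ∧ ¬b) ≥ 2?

1

a = 0, b = 0 ↦ 0  <
a = 0, b = 1 ↦ 0  <
a = 0, b = 2 ↦ 0  <
a = 1, b = 0 ↦ 1  <
a = 1, b = 1 ↦ 1  <
a = 1, b = 2 ↦ 0  <
a = 2, b = 0 ↦ 2  ≥
a = 2, b = 1 ↦ 1  <
a = 2, b = 2 ↦ 0  <
So 1 of the 9 assignments meets the threshold.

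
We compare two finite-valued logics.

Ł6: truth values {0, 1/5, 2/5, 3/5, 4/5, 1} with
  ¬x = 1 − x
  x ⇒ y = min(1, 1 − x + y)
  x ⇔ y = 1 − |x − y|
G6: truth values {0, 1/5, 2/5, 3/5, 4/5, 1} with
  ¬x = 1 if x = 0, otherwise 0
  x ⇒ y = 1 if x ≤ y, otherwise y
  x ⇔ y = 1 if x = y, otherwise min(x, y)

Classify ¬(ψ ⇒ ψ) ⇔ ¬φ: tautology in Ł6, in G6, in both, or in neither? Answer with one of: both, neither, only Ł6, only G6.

In Ł6: at φ = 0, ψ = 0 the value is 0 — not a tautology.
In G6: at φ = 0, ψ = 0 the value is 0 — not a tautology.

neither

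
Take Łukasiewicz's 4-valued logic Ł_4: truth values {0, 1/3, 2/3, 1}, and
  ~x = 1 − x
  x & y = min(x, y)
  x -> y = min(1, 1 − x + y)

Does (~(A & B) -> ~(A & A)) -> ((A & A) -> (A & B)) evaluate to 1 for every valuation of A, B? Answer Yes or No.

A = 0, B = 0 ↦ 1
A = 0, B = 1/3 ↦ 1
A = 0, B = 2/3 ↦ 1
A = 0, B = 1 ↦ 1
A = 1/3, B = 0 ↦ 1
A = 1/3, B = 1/3 ↦ 1
A = 1/3, B = 2/3 ↦ 1
A = 1/3, B = 1 ↦ 1
A = 2/3, B = 0 ↦ 1
A = 2/3, B = 1/3 ↦ 1
A = 2/3, B = 2/3 ↦ 1
A = 2/3, B = 1 ↦ 1
A = 1, B = 0 ↦ 1
A = 1, B = 1/3 ↦ 1
A = 1, B = 2/3 ↦ 1
A = 1, B = 1 ↦ 1
Every assignment gives a value ≥ 1.

Yes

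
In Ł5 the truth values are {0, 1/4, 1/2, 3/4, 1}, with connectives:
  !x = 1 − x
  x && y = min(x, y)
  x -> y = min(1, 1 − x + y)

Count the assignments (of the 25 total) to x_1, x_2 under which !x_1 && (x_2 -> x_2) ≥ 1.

5

value 1: 5 assignments (counts)
value 3/4: 5 assignments
value 1/2: 5 assignments
value 1/4: 5 assignments
value 0: 5 assignments
So 5 of the 25 assignments meet the threshold.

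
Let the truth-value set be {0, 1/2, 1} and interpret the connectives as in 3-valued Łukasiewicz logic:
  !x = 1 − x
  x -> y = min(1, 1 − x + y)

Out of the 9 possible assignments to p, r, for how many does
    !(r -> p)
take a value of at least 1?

p = 0, r = 0 ↦ 0  <
p = 0, r = 1/2 ↦ 1/2  <
p = 0, r = 1 ↦ 1  ≥
p = 1/2, r = 0 ↦ 0  <
p = 1/2, r = 1/2 ↦ 0  <
p = 1/2, r = 1 ↦ 1/2  <
p = 1, r = 0 ↦ 0  <
p = 1, r = 1/2 ↦ 0  <
p = 1, r = 1 ↦ 0  <
So 1 of the 9 assignments meets the threshold.

1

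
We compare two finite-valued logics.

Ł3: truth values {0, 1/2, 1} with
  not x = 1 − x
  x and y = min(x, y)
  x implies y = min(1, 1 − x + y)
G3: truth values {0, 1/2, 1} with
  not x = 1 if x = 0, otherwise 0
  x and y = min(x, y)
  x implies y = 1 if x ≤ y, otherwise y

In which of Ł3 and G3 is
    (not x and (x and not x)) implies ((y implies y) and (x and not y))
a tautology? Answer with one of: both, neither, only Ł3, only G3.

only G3

In Ł3: at x = 1/2, y = 1 the value is 1/2 — not a tautology.
In G3: every assignment gives 1 — tautology.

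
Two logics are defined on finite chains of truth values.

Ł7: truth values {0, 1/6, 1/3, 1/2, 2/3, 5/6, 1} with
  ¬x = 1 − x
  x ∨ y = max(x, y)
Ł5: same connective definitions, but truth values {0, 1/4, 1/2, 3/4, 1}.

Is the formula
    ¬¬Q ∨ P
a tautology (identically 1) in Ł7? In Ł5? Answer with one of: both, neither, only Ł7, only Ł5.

In Ł7: at P = 0, Q = 0 the value is 0 — not a tautology.
In Ł5: at P = 0, Q = 0 the value is 0 — not a tautology.

neither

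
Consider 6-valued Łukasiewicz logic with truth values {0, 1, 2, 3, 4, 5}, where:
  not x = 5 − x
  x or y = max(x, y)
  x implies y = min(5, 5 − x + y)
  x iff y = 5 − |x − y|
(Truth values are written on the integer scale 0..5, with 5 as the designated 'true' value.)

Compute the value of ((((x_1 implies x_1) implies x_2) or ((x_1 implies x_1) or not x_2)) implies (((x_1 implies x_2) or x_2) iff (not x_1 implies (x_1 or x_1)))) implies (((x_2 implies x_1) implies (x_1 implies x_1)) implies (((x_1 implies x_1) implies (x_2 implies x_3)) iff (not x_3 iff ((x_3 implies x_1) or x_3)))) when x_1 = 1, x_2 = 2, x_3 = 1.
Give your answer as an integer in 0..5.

x_1 implies x_1 = 1 implies 1 = 5
(x_1 implies x_1) implies x_2 = 5 implies 2 = 2
x_1 implies x_1 = 1 implies 1 = 5
not x_2 = not 2 = 3
(x_1 implies x_1) or not x_2 = 5 or 3 = 5
((x_1 implies x_1) implies x_2) or ((x_1 implies x_1) or not x_2) = 2 or 5 = 5
x_1 implies x_2 = 1 implies 2 = 5
(x_1 implies x_2) or x_2 = 5 or 2 = 5
not x_1 = not 1 = 4
x_1 or x_1 = 1 or 1 = 1
not x_1 implies (x_1 or x_1) = 4 implies 1 = 2
((x_1 implies x_2) or x_2) iff (not x_1 implies (x_1 or x_1)) = 5 iff 2 = 2
(((x_1 implies x_1) implies x_2) or ((x_1 implies x_1) or not x_2)) implies (((x_1 implies x_2) or x_2) iff (not x_1 implies (x_1 or x_1))) = 5 implies 2 = 2
x_2 implies x_1 = 2 implies 1 = 4
x_1 implies x_1 = 1 implies 1 = 5
(x_2 implies x_1) implies (x_1 implies x_1) = 4 implies 5 = 5
x_1 implies x_1 = 1 implies 1 = 5
x_2 implies x_3 = 2 implies 1 = 4
(x_1 implies x_1) implies (x_2 implies x_3) = 5 implies 4 = 4
not x_3 = not 1 = 4
x_3 implies x_1 = 1 implies 1 = 5
(x_3 implies x_1) or x_3 = 5 or 1 = 5
not x_3 iff ((x_3 implies x_1) or x_3) = 4 iff 5 = 4
((x_1 implies x_1) implies (x_2 implies x_3)) iff (not x_3 iff ((x_3 implies x_1) or x_3)) = 4 iff 4 = 5
((x_2 implies x_1) implies (x_1 implies x_1)) implies (((x_1 implies x_1) implies (x_2 implies x_3)) iff (not x_3 iff ((x_3 implies x_1) or x_3))) = 5 implies 5 = 5
((((x_1 implies x_1) implies x_2) or ((x_1 implies x_1) or not x_2)) implies (((x_1 implies x_2) or x_2) iff (not x_1 implies (x_1 or x_1)))) implies (((x_2 implies x_1) implies (x_1 implies x_1)) implies (((x_1 implies x_1) implies (x_2 implies x_3)) iff (not x_3 iff ((x_3 implies x_1) or x_3)))) = 2 implies 5 = 5

5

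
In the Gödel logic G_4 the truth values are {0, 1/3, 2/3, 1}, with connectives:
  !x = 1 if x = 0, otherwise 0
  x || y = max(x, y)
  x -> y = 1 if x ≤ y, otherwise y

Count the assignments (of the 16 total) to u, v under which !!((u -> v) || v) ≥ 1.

13

u = 0, v = 0 ↦ 1  ≥
u = 0, v = 1/3 ↦ 1  ≥
u = 0, v = 2/3 ↦ 1  ≥
u = 0, v = 1 ↦ 1  ≥
u = 1/3, v = 0 ↦ 0  <
u = 1/3, v = 1/3 ↦ 1  ≥
u = 1/3, v = 2/3 ↦ 1  ≥
u = 1/3, v = 1 ↦ 1  ≥
u = 2/3, v = 0 ↦ 0  <
u = 2/3, v = 1/3 ↦ 1  ≥
u = 2/3, v = 2/3 ↦ 1  ≥
u = 2/3, v = 1 ↦ 1  ≥
u = 1, v = 0 ↦ 0  <
u = 1, v = 1/3 ↦ 1  ≥
u = 1, v = 2/3 ↦ 1  ≥
u = 1, v = 1 ↦ 1  ≥
So 13 of the 16 assignments meet the threshold.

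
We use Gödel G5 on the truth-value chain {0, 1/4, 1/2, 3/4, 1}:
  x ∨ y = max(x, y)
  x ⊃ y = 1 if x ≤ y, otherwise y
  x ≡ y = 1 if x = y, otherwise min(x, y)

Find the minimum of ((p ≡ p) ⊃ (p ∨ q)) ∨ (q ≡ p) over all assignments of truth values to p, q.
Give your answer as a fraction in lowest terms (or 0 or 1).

1/4

Take p = 0, q = 1/4:
p ≡ p = 0 ≡ 0 = 1
p ∨ q = 0 ∨ 1/4 = 1/4
(p ≡ p) ⊃ (p ∨ q) = 1 ⊃ 1/4 = 1/4
q ≡ p = 1/4 ≡ 0 = 0
((p ≡ p) ⊃ (p ∨ q)) ∨ (q ≡ p) = 1/4 ∨ 0 = 1/4
No assignment yields a value below 1/4, so this is the minimum.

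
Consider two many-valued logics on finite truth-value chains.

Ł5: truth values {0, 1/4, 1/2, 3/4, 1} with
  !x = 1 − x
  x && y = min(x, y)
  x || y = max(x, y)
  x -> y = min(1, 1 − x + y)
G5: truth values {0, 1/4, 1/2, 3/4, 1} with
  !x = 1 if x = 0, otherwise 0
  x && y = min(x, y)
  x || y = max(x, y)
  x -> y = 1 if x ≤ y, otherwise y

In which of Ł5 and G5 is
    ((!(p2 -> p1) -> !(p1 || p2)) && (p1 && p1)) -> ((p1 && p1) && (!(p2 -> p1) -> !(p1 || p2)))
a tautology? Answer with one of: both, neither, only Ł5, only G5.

both

In Ł5: every assignment gives 1 — tautology.
In G5: every assignment gives 1 — tautology.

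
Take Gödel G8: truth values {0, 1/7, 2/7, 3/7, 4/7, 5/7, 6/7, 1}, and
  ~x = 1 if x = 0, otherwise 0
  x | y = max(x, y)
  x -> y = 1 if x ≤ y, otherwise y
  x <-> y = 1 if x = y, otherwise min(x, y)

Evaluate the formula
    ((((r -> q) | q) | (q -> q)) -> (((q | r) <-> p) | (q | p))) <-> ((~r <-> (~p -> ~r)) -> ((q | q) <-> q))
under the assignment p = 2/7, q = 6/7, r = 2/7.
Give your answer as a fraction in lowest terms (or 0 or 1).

r -> q = 2/7 -> 6/7 = 1
(r -> q) | q = 1 | 6/7 = 1
q -> q = 6/7 -> 6/7 = 1
((r -> q) | q) | (q -> q) = 1 | 1 = 1
q | r = 6/7 | 2/7 = 6/7
(q | r) <-> p = 6/7 <-> 2/7 = 2/7
q | p = 6/7 | 2/7 = 6/7
((q | r) <-> p) | (q | p) = 2/7 | 6/7 = 6/7
(((r -> q) | q) | (q -> q)) -> (((q | r) <-> p) | (q | p)) = 1 -> 6/7 = 6/7
~r = ~2/7 = 0
~p = ~2/7 = 0
~r = ~2/7 = 0
~p -> ~r = 0 -> 0 = 1
~r <-> (~p -> ~r) = 0 <-> 1 = 0
q | q = 6/7 | 6/7 = 6/7
(q | q) <-> q = 6/7 <-> 6/7 = 1
(~r <-> (~p -> ~r)) -> ((q | q) <-> q) = 0 -> 1 = 1
((((r -> q) | q) | (q -> q)) -> (((q | r) <-> p) | (q | p))) <-> ((~r <-> (~p -> ~r)) -> ((q | q) <-> q)) = 6/7 <-> 1 = 6/7

6/7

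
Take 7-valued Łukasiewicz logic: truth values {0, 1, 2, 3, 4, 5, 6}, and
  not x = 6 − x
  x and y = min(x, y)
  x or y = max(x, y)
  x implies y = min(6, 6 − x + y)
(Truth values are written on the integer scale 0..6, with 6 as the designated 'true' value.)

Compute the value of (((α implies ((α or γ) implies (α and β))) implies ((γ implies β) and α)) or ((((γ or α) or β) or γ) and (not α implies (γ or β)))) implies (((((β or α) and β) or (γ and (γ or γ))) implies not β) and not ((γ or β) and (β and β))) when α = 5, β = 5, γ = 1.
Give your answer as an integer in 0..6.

2

α or γ = 5 or 1 = 5
α and β = 5 and 5 = 5
(α or γ) implies (α and β) = 5 implies 5 = 6
α implies ((α or γ) implies (α and β)) = 5 implies 6 = 6
γ implies β = 1 implies 5 = 6
(γ implies β) and α = 6 and 5 = 5
(α implies ((α or γ) implies (α and β))) implies ((γ implies β) and α) = 6 implies 5 = 5
γ or α = 1 or 5 = 5
(γ or α) or β = 5 or 5 = 5
((γ or α) or β) or γ = 5 or 1 = 5
not α = not 5 = 1
γ or β = 1 or 5 = 5
not α implies (γ or β) = 1 implies 5 = 6
(((γ or α) or β) or γ) and (not α implies (γ or β)) = 5 and 6 = 5
((α implies ((α or γ) implies (α and β))) implies ((γ implies β) and α)) or ((((γ or α) or β) or γ) and (not α implies (γ or β))) = 5 or 5 = 5
β or α = 5 or 5 = 5
(β or α) and β = 5 and 5 = 5
γ or γ = 1 or 1 = 1
γ and (γ or γ) = 1 and 1 = 1
((β or α) and β) or (γ and (γ or γ)) = 5 or 1 = 5
not β = not 5 = 1
(((β or α) and β) or (γ and (γ or γ))) implies not β = 5 implies 1 = 2
γ or β = 1 or 5 = 5
β and β = 5 and 5 = 5
(γ or β) and (β and β) = 5 and 5 = 5
not ((γ or β) and (β and β)) = not 5 = 1
((((β or α) and β) or (γ and (γ or γ))) implies not β) and not ((γ or β) and (β and β)) = 2 and 1 = 1
(((α implies ((α or γ) implies (α and β))) implies ((γ implies β) and α)) or ((((γ or α) or β) or γ) and (not α implies (γ or β)))) implies (((((β or α) and β) or (γ and (γ or γ))) implies not β) and not ((γ or β) and (β and β))) = 5 implies 1 = 2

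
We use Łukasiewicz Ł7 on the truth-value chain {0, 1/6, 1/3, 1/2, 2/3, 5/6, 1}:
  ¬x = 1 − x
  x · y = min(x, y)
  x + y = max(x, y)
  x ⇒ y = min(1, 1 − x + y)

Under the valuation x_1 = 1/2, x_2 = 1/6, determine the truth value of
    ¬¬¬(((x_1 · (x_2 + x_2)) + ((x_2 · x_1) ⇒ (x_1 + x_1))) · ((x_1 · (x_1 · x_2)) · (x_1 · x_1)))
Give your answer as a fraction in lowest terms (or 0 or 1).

x_2 + x_2 = 1/6 + 1/6 = 1/6
x_1 · (x_2 + x_2) = 1/2 · 1/6 = 1/6
x_2 · x_1 = 1/6 · 1/2 = 1/6
x_1 + x_1 = 1/2 + 1/2 = 1/2
(x_2 · x_1) ⇒ (x_1 + x_1) = 1/6 ⇒ 1/2 = 1
(x_1 · (x_2 + x_2)) + ((x_2 · x_1) ⇒ (x_1 + x_1)) = 1/6 + 1 = 1
x_1 · x_2 = 1/2 · 1/6 = 1/6
x_1 · (x_1 · x_2) = 1/2 · 1/6 = 1/6
x_1 · x_1 = 1/2 · 1/2 = 1/2
(x_1 · (x_1 · x_2)) · (x_1 · x_1) = 1/6 · 1/2 = 1/6
((x_1 · (x_2 + x_2)) + ((x_2 · x_1) ⇒ (x_1 + x_1))) · ((x_1 · (x_1 · x_2)) · (x_1 · x_1)) = 1 · 1/6 = 1/6
¬(((x_1 · (x_2 + x_2)) + ((x_2 · x_1) ⇒ (x_1 + x_1))) · ((x_1 · (x_1 · x_2)) · (x_1 · x_1))) = ¬1/6 = 5/6
¬¬(((x_1 · (x_2 + x_2)) + ((x_2 · x_1) ⇒ (x_1 + x_1))) · ((x_1 · (x_1 · x_2)) · (x_1 · x_1))) = ¬5/6 = 1/6
¬¬¬(((x_1 · (x_2 + x_2)) + ((x_2 · x_1) ⇒ (x_1 + x_1))) · ((x_1 · (x_1 · x_2)) · (x_1 · x_1))) = ¬1/6 = 5/6

5/6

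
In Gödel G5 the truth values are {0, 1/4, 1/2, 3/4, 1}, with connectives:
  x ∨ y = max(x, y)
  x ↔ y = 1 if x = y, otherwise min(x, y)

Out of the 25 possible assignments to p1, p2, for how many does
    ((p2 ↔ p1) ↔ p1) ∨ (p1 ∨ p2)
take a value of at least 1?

value 1: 15 assignments (counts)
value 3/4: 4 assignments
value 1/2: 3 assignments
value 1/4: 2 assignments
value 0: 1 assignment
So 15 of the 25 assignments meet the threshold.

15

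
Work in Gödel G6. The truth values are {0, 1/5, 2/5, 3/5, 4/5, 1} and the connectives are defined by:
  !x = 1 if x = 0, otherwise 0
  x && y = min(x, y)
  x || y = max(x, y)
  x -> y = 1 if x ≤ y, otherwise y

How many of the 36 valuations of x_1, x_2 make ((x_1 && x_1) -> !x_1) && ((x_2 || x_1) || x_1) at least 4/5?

value 1: 1 assignment (counts)
value 4/5: 1 assignment (counts)
value 3/5: 1 assignment
value 2/5: 1 assignment
value 1/5: 1 assignment
value 0: 31 assignments
So 2 of the 36 assignments meet the threshold.

2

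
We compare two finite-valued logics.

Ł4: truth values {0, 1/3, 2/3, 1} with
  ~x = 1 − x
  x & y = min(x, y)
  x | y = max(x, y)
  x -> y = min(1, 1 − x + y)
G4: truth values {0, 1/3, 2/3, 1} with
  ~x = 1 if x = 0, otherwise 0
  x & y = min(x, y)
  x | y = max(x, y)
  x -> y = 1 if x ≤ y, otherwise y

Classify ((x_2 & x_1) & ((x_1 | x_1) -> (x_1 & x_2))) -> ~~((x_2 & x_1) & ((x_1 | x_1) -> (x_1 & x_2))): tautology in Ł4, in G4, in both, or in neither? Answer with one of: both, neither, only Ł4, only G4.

In Ł4: every assignment gives 1 — tautology.
In G4: every assignment gives 1 — tautology.

both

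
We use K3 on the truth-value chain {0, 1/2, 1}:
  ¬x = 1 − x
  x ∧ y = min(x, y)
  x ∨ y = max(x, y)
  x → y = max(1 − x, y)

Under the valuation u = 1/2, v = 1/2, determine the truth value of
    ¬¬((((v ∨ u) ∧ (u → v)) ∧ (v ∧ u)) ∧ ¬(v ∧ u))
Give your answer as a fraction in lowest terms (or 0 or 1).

v ∨ u = 1/2 ∨ 1/2 = 1/2
u → v = 1/2 → 1/2 = 1/2
(v ∨ u) ∧ (u → v) = 1/2 ∧ 1/2 = 1/2
v ∧ u = 1/2 ∧ 1/2 = 1/2
((v ∨ u) ∧ (u → v)) ∧ (v ∧ u) = 1/2 ∧ 1/2 = 1/2
v ∧ u = 1/2 ∧ 1/2 = 1/2
¬(v ∧ u) = ¬1/2 = 1/2
(((v ∨ u) ∧ (u → v)) ∧ (v ∧ u)) ∧ ¬(v ∧ u) = 1/2 ∧ 1/2 = 1/2
¬((((v ∨ u) ∧ (u → v)) ∧ (v ∧ u)) ∧ ¬(v ∧ u)) = ¬1/2 = 1/2
¬¬((((v ∨ u) ∧ (u → v)) ∧ (v ∧ u)) ∧ ¬(v ∧ u)) = ¬1/2 = 1/2

1/2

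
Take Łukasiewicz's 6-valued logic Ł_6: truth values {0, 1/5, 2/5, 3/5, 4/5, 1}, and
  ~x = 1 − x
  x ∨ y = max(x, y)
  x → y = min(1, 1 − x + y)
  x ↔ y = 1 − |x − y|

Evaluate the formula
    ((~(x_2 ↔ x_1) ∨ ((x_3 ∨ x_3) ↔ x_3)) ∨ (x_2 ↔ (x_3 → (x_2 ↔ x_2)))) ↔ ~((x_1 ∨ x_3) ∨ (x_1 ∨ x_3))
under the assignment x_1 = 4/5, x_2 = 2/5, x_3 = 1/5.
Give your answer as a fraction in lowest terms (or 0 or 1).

x_2 ↔ x_1 = 2/5 ↔ 4/5 = 3/5
~(x_2 ↔ x_1) = ~3/5 = 2/5
x_3 ∨ x_3 = 1/5 ∨ 1/5 = 1/5
(x_3 ∨ x_3) ↔ x_3 = 1/5 ↔ 1/5 = 1
~(x_2 ↔ x_1) ∨ ((x_3 ∨ x_3) ↔ x_3) = 2/5 ∨ 1 = 1
x_2 ↔ x_2 = 2/5 ↔ 2/5 = 1
x_3 → (x_2 ↔ x_2) = 1/5 → 1 = 1
x_2 ↔ (x_3 → (x_2 ↔ x_2)) = 2/5 ↔ 1 = 2/5
(~(x_2 ↔ x_1) ∨ ((x_3 ∨ x_3) ↔ x_3)) ∨ (x_2 ↔ (x_3 → (x_2 ↔ x_2))) = 1 ∨ 2/5 = 1
x_1 ∨ x_3 = 4/5 ∨ 1/5 = 4/5
x_1 ∨ x_3 = 4/5 ∨ 1/5 = 4/5
(x_1 ∨ x_3) ∨ (x_1 ∨ x_3) = 4/5 ∨ 4/5 = 4/5
~((x_1 ∨ x_3) ∨ (x_1 ∨ x_3)) = ~4/5 = 1/5
((~(x_2 ↔ x_1) ∨ ((x_3 ∨ x_3) ↔ x_3)) ∨ (x_2 ↔ (x_3 → (x_2 ↔ x_2)))) ↔ ~((x_1 ∨ x_3) ∨ (x_1 ∨ x_3)) = 1 ↔ 1/5 = 1/5

1/5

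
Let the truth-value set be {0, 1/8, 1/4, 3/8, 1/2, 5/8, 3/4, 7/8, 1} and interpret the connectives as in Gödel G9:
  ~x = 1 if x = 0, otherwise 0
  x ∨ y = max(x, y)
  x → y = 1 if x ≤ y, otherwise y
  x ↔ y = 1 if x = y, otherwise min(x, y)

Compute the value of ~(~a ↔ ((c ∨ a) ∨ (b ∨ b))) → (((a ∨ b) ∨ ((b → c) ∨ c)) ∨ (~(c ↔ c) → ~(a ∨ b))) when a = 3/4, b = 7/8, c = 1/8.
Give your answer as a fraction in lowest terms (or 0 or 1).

1

~a = ~3/4 = 0
c ∨ a = 1/8 ∨ 3/4 = 3/4
b ∨ b = 7/8 ∨ 7/8 = 7/8
(c ∨ a) ∨ (b ∨ b) = 3/4 ∨ 7/8 = 7/8
~a ↔ ((c ∨ a) ∨ (b ∨ b)) = 0 ↔ 7/8 = 0
~(~a ↔ ((c ∨ a) ∨ (b ∨ b))) = ~0 = 1
a ∨ b = 3/4 ∨ 7/8 = 7/8
b → c = 7/8 → 1/8 = 1/8
(b → c) ∨ c = 1/8 ∨ 1/8 = 1/8
(a ∨ b) ∨ ((b → c) ∨ c) = 7/8 ∨ 1/8 = 7/8
c ↔ c = 1/8 ↔ 1/8 = 1
~(c ↔ c) = ~1 = 0
a ∨ b = 3/4 ∨ 7/8 = 7/8
~(a ∨ b) = ~7/8 = 0
~(c ↔ c) → ~(a ∨ b) = 0 → 0 = 1
((a ∨ b) ∨ ((b → c) ∨ c)) ∨ (~(c ↔ c) → ~(a ∨ b)) = 7/8 ∨ 1 = 1
~(~a ↔ ((c ∨ a) ∨ (b ∨ b))) → (((a ∨ b) ∨ ((b → c) ∨ c)) ∨ (~(c ↔ c) → ~(a ∨ b))) = 1 → 1 = 1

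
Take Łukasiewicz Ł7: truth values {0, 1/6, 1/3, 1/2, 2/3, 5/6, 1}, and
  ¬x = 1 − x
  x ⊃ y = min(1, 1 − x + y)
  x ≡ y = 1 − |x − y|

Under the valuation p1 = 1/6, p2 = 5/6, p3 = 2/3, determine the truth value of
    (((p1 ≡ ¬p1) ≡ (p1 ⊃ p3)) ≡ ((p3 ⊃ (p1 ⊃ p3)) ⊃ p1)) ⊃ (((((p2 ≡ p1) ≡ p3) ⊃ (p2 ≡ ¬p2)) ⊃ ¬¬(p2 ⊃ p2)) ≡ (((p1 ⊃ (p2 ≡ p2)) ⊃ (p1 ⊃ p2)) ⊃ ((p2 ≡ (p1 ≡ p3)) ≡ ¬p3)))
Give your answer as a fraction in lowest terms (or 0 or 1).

¬p1 = ¬1/6 = 5/6
p1 ≡ ¬p1 = 1/6 ≡ 5/6 = 1/3
p1 ⊃ p3 = 1/6 ⊃ 2/3 = 1
(p1 ≡ ¬p1) ≡ (p1 ⊃ p3) = 1/3 ≡ 1 = 1/3
p1 ⊃ p3 = 1/6 ⊃ 2/3 = 1
p3 ⊃ (p1 ⊃ p3) = 2/3 ⊃ 1 = 1
(p3 ⊃ (p1 ⊃ p3)) ⊃ p1 = 1 ⊃ 1/6 = 1/6
((p1 ≡ ¬p1) ≡ (p1 ⊃ p3)) ≡ ((p3 ⊃ (p1 ⊃ p3)) ⊃ p1) = 1/3 ≡ 1/6 = 5/6
p2 ≡ p1 = 5/6 ≡ 1/6 = 1/3
(p2 ≡ p1) ≡ p3 = 1/3 ≡ 2/3 = 2/3
¬p2 = ¬5/6 = 1/6
p2 ≡ ¬p2 = 5/6 ≡ 1/6 = 1/3
((p2 ≡ p1) ≡ p3) ⊃ (p2 ≡ ¬p2) = 2/3 ⊃ 1/3 = 2/3
p2 ⊃ p2 = 5/6 ⊃ 5/6 = 1
¬(p2 ⊃ p2) = ¬1 = 0
¬¬(p2 ⊃ p2) = ¬0 = 1
(((p2 ≡ p1) ≡ p3) ⊃ (p2 ≡ ¬p2)) ⊃ ¬¬(p2 ⊃ p2) = 2/3 ⊃ 1 = 1
p2 ≡ p2 = 5/6 ≡ 5/6 = 1
p1 ⊃ (p2 ≡ p2) = 1/6 ⊃ 1 = 1
p1 ⊃ p2 = 1/6 ⊃ 5/6 = 1
(p1 ⊃ (p2 ≡ p2)) ⊃ (p1 ⊃ p2) = 1 ⊃ 1 = 1
p1 ≡ p3 = 1/6 ≡ 2/3 = 1/2
p2 ≡ (p1 ≡ p3) = 5/6 ≡ 1/2 = 2/3
¬p3 = ¬2/3 = 1/3
(p2 ≡ (p1 ≡ p3)) ≡ ¬p3 = 2/3 ≡ 1/3 = 2/3
((p1 ⊃ (p2 ≡ p2)) ⊃ (p1 ⊃ p2)) ⊃ ((p2 ≡ (p1 ≡ p3)) ≡ ¬p3) = 1 ⊃ 2/3 = 2/3
((((p2 ≡ p1) ≡ p3) ⊃ (p2 ≡ ¬p2)) ⊃ ¬¬(p2 ⊃ p2)) ≡ (((p1 ⊃ (p2 ≡ p2)) ⊃ (p1 ⊃ p2)) ⊃ ((p2 ≡ (p1 ≡ p3)) ≡ ¬p3)) = 1 ≡ 2/3 = 2/3
(((p1 ≡ ¬p1) ≡ (p1 ⊃ p3)) ≡ ((p3 ⊃ (p1 ⊃ p3)) ⊃ p1)) ⊃ (((((p2 ≡ p1) ≡ p3) ⊃ (p2 ≡ ¬p2)) ⊃ ¬¬(p2 ⊃ p2)) ≡ (((p1 ⊃ (p2 ≡ p2)) ⊃ (p1 ⊃ p2)) ⊃ ((p2 ≡ (p1 ≡ p3)) ≡ ¬p3))) = 5/6 ⊃ 2/3 = 5/6

5/6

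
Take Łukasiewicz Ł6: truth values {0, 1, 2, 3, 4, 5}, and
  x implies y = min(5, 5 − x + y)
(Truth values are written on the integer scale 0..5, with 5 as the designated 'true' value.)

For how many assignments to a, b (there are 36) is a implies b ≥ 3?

value 5: 21 assignments (counts)
value 4: 5 assignments (counts)
value 3: 4 assignments (counts)
value 2: 3 assignments
value 1: 2 assignments
value 0: 1 assignment
So 30 of the 36 assignments meet the threshold.

30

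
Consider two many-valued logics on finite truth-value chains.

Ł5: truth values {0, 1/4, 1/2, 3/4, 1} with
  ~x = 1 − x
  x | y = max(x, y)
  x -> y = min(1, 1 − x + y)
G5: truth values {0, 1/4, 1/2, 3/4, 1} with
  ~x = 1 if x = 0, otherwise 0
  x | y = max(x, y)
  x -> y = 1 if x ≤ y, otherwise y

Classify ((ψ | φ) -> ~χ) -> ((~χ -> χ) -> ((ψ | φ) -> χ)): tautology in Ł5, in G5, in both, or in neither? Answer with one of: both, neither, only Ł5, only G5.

both

In Ł5: every assignment gives 1 — tautology.
In G5: every assignment gives 1 — tautology.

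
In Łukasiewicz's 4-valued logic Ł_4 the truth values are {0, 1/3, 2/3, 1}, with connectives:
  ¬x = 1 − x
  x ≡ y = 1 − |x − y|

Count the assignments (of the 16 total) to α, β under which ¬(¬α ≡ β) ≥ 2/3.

α = 0, β = 0 ↦ 1  ≥
α = 0, β = 1/3 ↦ 2/3  ≥
α = 0, β = 2/3 ↦ 1/3  <
α = 0, β = 1 ↦ 0  <
α = 1/3, β = 0 ↦ 2/3  ≥
α = 1/3, β = 1/3 ↦ 1/3  <
α = 1/3, β = 2/3 ↦ 0  <
α = 1/3, β = 1 ↦ 1/3  <
α = 2/3, β = 0 ↦ 1/3  <
α = 2/3, β = 1/3 ↦ 0  <
α = 2/3, β = 2/3 ↦ 1/3  <
α = 2/3, β = 1 ↦ 2/3  ≥
α = 1, β = 0 ↦ 0  <
α = 1, β = 1/3 ↦ 1/3  <
α = 1, β = 2/3 ↦ 2/3  ≥
α = 1, β = 1 ↦ 1  ≥
So 6 of the 16 assignments meet the threshold.

6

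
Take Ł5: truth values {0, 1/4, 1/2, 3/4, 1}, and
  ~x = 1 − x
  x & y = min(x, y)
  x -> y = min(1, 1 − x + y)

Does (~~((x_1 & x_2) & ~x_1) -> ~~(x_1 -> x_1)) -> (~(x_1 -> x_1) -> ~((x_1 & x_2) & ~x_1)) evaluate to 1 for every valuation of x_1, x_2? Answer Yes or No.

At x_1 = 0, x_2 = 1/2, for instance:
x_1 & x_2 = 0 & 1/2 = 0
~x_1 = ~0 = 1
(x_1 & x_2) & ~x_1 = 0 & 1 = 0
~((x_1 & x_2) & ~x_1) = ~0 = 1
~~((x_1 & x_2) & ~x_1) = ~1 = 0
x_1 -> x_1 = 0 -> 0 = 1
~(x_1 -> x_1) = ~1 = 0
~~(x_1 -> x_1) = ~0 = 1
~~((x_1 & x_2) & ~x_1) -> ~~(x_1 -> x_1) = 0 -> 1 = 1
~(x_1 -> x_1) -> ~((x_1 & x_2) & ~x_1) = 0 -> 1 = 1
(~~((x_1 & x_2) & ~x_1) -> ~~(x_1 -> x_1)) -> (~(x_1 -> x_1) -> ~((x_1 & x_2) & ~x_1)) = 1 -> 1 = 1
and checking the remaining 24 assignments likewise gives ≥ 1 in every case.

Yes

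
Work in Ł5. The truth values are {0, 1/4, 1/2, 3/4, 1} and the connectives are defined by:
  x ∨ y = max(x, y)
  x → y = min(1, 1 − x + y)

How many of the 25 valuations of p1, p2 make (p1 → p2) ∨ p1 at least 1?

19

value 1: 19 assignments (counts)
value 3/4: 5 assignments
value 1/2: 1 assignment
So 19 of the 25 assignments meet the threshold.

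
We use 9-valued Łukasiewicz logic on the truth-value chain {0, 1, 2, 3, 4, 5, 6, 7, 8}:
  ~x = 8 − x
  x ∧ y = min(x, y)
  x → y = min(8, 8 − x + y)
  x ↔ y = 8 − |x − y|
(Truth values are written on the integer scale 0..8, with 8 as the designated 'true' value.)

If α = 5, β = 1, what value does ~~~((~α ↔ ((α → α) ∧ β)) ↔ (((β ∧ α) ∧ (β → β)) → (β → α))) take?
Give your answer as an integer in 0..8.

2

~α = ~5 = 3
α → α = 5 → 5 = 8
(α → α) ∧ β = 8 ∧ 1 = 1
~α ↔ ((α → α) ∧ β) = 3 ↔ 1 = 6
β ∧ α = 1 ∧ 5 = 1
β → β = 1 → 1 = 8
(β ∧ α) ∧ (β → β) = 1 ∧ 8 = 1
β → α = 1 → 5 = 8
((β ∧ α) ∧ (β → β)) → (β → α) = 1 → 8 = 8
(~α ↔ ((α → α) ∧ β)) ↔ (((β ∧ α) ∧ (β → β)) → (β → α)) = 6 ↔ 8 = 6
~((~α ↔ ((α → α) ∧ β)) ↔ (((β ∧ α) ∧ (β → β)) → (β → α))) = ~6 = 2
~~((~α ↔ ((α → α) ∧ β)) ↔ (((β ∧ α) ∧ (β → β)) → (β → α))) = ~2 = 6
~~~((~α ↔ ((α → α) ∧ β)) ↔ (((β ∧ α) ∧ (β → β)) → (β → α))) = ~6 = 2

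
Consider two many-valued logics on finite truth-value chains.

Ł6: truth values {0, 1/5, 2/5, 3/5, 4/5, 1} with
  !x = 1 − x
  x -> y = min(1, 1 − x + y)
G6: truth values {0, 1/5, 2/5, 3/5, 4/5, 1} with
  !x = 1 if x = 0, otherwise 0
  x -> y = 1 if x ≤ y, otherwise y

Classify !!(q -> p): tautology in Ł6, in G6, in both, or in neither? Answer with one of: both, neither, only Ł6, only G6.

neither

In Ł6: at p = 0, q = 1/5 the value is 4/5 — not a tautology.
In G6: at p = 0, q = 1/5 the value is 0 — not a tautology.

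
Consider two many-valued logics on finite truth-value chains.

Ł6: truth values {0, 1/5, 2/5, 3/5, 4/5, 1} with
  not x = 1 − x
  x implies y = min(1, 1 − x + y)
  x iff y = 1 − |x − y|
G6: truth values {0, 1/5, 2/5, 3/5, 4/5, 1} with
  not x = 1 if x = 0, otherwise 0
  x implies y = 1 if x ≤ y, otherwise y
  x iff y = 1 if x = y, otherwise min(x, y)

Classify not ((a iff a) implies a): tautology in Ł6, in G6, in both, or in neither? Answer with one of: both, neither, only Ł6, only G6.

neither

In Ł6: at a = 1/5 the value is 4/5 — not a tautology.
In G6: at a = 1/5 the value is 0 — not a tautology.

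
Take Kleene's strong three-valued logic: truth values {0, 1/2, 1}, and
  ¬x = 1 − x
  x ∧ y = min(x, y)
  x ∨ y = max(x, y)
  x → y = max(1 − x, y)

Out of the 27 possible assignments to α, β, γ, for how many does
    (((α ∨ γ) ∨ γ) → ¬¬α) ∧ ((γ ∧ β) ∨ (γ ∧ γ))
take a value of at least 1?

value 1: 3 assignments (counts)
value 1/2: 12 assignments
value 0: 12 assignments
So 3 of the 27 assignments meet the threshold.

3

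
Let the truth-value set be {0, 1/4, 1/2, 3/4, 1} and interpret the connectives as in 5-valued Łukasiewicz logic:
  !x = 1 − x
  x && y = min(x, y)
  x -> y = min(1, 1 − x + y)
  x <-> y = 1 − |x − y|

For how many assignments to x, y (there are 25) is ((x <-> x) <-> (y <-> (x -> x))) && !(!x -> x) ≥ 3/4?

2

value 1: 1 assignment (counts)
value 3/4: 1 assignment (counts)
value 1/2: 4 assignments
value 1/4: 2 assignments
value 0: 17 assignments
So 2 of the 25 assignments meet the threshold.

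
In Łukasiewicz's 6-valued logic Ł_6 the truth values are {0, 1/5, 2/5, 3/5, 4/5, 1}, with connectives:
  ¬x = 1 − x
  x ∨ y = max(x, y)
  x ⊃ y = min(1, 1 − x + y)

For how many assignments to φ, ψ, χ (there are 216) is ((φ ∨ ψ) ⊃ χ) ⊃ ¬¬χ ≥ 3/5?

value 1: 91 assignments (counts)
value 4/5: 61 assignments (counts)
value 3/5: 37 assignments (counts)
value 2/5: 19 assignments
value 1/5: 7 assignments
value 0: 1 assignment
So 189 of the 216 assignments meet the threshold.

189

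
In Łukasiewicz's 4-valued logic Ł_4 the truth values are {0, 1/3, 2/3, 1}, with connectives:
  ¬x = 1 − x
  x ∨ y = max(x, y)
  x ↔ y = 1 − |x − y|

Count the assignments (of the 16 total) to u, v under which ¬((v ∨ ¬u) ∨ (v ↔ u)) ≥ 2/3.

3

u = 0, v = 0 ↦ 0  <
u = 0, v = 1/3 ↦ 0  <
u = 0, v = 2/3 ↦ 0  <
u = 0, v = 1 ↦ 0  <
u = 1/3, v = 0 ↦ 1/3  <
u = 1/3, v = 1/3 ↦ 0  <
u = 1/3, v = 2/3 ↦ 1/3  <
u = 1/3, v = 1 ↦ 0  <
u = 2/3, v = 0 ↦ 2/3  ≥
u = 2/3, v = 1/3 ↦ 1/3  <
u = 2/3, v = 2/3 ↦ 0  <
u = 2/3, v = 1 ↦ 0  <
u = 1, v = 0 ↦ 1  ≥
u = 1, v = 1/3 ↦ 2/3  ≥
u = 1, v = 2/3 ↦ 1/3  <
u = 1, v = 1 ↦ 0  <
So 3 of the 16 assignments meet the threshold.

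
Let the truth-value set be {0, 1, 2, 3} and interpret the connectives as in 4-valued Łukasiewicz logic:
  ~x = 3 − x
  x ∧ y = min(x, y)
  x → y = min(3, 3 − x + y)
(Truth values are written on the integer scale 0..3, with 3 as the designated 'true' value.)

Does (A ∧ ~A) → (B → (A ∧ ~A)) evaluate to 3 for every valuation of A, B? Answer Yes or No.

A = 0, B = 0 ↦ 3
A = 0, B = 1 ↦ 3
A = 0, B = 2 ↦ 3
A = 0, B = 3 ↦ 3
A = 1, B = 0 ↦ 3
A = 1, B = 1 ↦ 3
A = 1, B = 2 ↦ 3
A = 1, B = 3 ↦ 3
A = 2, B = 0 ↦ 3
A = 2, B = 1 ↦ 3
A = 2, B = 2 ↦ 3
A = 2, B = 3 ↦ 3
A = 3, B = 0 ↦ 3
A = 3, B = 1 ↦ 3
A = 3, B = 2 ↦ 3
A = 3, B = 3 ↦ 3
Every assignment gives a value ≥ 3.

Yes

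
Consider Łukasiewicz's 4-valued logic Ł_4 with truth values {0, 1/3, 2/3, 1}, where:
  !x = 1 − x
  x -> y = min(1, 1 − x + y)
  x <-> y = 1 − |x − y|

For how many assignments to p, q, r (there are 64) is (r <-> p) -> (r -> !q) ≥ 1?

53

value 1: 53 assignments (counts)
value 2/3: 7 assignments
value 1/3: 3 assignments
value 0: 1 assignment
So 53 of the 64 assignments meet the threshold.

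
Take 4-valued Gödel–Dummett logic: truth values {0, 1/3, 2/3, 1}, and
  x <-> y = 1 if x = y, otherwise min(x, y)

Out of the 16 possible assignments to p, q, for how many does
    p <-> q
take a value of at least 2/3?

6

p = 0, q = 0 ↦ 1  ≥
p = 0, q = 1/3 ↦ 0  <
p = 0, q = 2/3 ↦ 0  <
p = 0, q = 1 ↦ 0  <
p = 1/3, q = 0 ↦ 0  <
p = 1/3, q = 1/3 ↦ 1  ≥
p = 1/3, q = 2/3 ↦ 1/3  <
p = 1/3, q = 1 ↦ 1/3  <
p = 2/3, q = 0 ↦ 0  <
p = 2/3, q = 1/3 ↦ 1/3  <
p = 2/3, q = 2/3 ↦ 1  ≥
p = 2/3, q = 1 ↦ 2/3  ≥
p = 1, q = 0 ↦ 0  <
p = 1, q = 1/3 ↦ 1/3  <
p = 1, q = 2/3 ↦ 2/3  ≥
p = 1, q = 1 ↦ 1  ≥
So 6 of the 16 assignments meet the threshold.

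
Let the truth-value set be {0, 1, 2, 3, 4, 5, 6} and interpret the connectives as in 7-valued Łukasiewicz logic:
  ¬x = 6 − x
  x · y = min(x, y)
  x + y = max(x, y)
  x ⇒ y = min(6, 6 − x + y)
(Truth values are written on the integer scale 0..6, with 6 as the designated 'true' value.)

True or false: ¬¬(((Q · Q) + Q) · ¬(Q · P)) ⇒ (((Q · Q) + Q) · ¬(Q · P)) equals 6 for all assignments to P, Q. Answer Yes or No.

At P = 1, Q = 5, for instance:
Q · Q = 5 · 5 = 5
(Q · Q) + Q = 5 + 5 = 5
Q · P = 5 · 1 = 1
¬(Q · P) = ¬1 = 5
((Q · Q) + Q) · ¬(Q · P) = 5 · 5 = 5
¬(((Q · Q) + Q) · ¬(Q · P)) = ¬5 = 1
¬¬(((Q · Q) + Q) · ¬(Q · P)) = ¬1 = 5
¬¬(((Q · Q) + Q) · ¬(Q · P)) ⇒ (((Q · Q) + Q) · ¬(Q · P)) = 5 ⇒ 5 = 6
and checking the remaining 48 assignments likewise gives ≥ 6 in every case.

Yes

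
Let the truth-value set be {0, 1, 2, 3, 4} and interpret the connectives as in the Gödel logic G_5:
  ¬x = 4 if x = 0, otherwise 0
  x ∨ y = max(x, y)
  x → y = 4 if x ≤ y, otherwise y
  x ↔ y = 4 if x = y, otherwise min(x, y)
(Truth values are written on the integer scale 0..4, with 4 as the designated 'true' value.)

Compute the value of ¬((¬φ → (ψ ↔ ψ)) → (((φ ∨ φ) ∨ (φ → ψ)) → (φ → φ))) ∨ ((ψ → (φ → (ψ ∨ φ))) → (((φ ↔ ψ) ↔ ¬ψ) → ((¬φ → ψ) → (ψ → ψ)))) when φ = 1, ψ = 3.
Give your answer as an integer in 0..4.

4

¬φ = ¬1 = 0
ψ ↔ ψ = 3 ↔ 3 = 4
¬φ → (ψ ↔ ψ) = 0 → 4 = 4
φ ∨ φ = 1 ∨ 1 = 1
φ → ψ = 1 → 3 = 4
(φ ∨ φ) ∨ (φ → ψ) = 1 ∨ 4 = 4
φ → φ = 1 → 1 = 4
((φ ∨ φ) ∨ (φ → ψ)) → (φ → φ) = 4 → 4 = 4
(¬φ → (ψ ↔ ψ)) → (((φ ∨ φ) ∨ (φ → ψ)) → (φ → φ)) = 4 → 4 = 4
¬((¬φ → (ψ ↔ ψ)) → (((φ ∨ φ) ∨ (φ → ψ)) → (φ → φ))) = ¬4 = 0
ψ ∨ φ = 3 ∨ 1 = 3
φ → (ψ ∨ φ) = 1 → 3 = 4
ψ → (φ → (ψ ∨ φ)) = 3 → 4 = 4
φ ↔ ψ = 1 ↔ 3 = 1
¬ψ = ¬3 = 0
(φ ↔ ψ) ↔ ¬ψ = 1 ↔ 0 = 0
¬φ = ¬1 = 0
¬φ → ψ = 0 → 3 = 4
ψ → ψ = 3 → 3 = 4
(¬φ → ψ) → (ψ → ψ) = 4 → 4 = 4
((φ ↔ ψ) ↔ ¬ψ) → ((¬φ → ψ) → (ψ → ψ)) = 0 → 4 = 4
(ψ → (φ → (ψ ∨ φ))) → (((φ ↔ ψ) ↔ ¬ψ) → ((¬φ → ψ) → (ψ → ψ))) = 4 → 4 = 4
¬((¬φ → (ψ ↔ ψ)) → (((φ ∨ φ) ∨ (φ → ψ)) → (φ → φ))) ∨ ((ψ → (φ → (ψ ∨ φ))) → (((φ ↔ ψ) ↔ ¬ψ) → ((¬φ → ψ) → (ψ → ψ)))) = 0 ∨ 4 = 4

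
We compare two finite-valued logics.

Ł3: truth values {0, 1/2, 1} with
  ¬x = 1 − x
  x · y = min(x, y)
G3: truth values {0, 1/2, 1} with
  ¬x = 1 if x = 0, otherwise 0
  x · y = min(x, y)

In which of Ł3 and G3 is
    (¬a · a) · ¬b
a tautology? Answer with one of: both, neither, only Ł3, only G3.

In Ł3: at a = 0, b = 0 the value is 0 — not a tautology.
In G3: at a = 0, b = 0 the value is 0 — not a tautology.

neither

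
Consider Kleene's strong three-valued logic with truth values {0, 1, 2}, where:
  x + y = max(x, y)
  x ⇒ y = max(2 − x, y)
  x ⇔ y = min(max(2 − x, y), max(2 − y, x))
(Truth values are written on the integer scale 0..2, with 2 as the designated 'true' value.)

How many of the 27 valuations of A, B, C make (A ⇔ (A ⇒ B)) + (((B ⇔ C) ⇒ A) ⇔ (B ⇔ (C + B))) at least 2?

value 2: 6 assignments (counts)
value 1: 17 assignments
value 0: 4 assignments
So 6 of the 27 assignments meet the threshold.

6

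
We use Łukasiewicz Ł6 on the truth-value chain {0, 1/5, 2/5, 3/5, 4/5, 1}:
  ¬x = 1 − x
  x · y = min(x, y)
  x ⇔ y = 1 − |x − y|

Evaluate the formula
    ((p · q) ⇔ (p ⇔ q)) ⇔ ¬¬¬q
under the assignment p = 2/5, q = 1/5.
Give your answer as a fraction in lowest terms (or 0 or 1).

3/5

p · q = 2/5 · 1/5 = 1/5
p ⇔ q = 2/5 ⇔ 1/5 = 4/5
(p · q) ⇔ (p ⇔ q) = 1/5 ⇔ 4/5 = 2/5
¬q = ¬1/5 = 4/5
¬¬q = ¬4/5 = 1/5
¬¬¬q = ¬1/5 = 4/5
((p · q) ⇔ (p ⇔ q)) ⇔ ¬¬¬q = 2/5 ⇔ 4/5 = 3/5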